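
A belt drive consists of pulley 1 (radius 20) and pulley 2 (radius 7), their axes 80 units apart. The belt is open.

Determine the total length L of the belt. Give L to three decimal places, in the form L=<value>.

L=246.940

open belt: β = asin((r2−r1)/C) = asin(-13/80) = -9.3520°
wrap1 = π − 2β = 198.7041°
wrap2 = π + 2β = 161.2959°
tangent length = C·cosβ = 78.9367
L = r1·wrap1 + r2·wrap2 + 2·C·cosβ = 20·3.4680 + 7·2.8151 + 2·78.9367 = 246.9402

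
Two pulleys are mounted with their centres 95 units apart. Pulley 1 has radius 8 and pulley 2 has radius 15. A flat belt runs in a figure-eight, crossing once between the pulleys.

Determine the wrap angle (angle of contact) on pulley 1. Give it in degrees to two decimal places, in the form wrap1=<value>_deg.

wrap1=208.02_deg

crossed belt: β = asin((r1+r2)/C) = asin(23/95) = 14.0108°
wrap1 = wrap2 = π + 2β = 208.0217°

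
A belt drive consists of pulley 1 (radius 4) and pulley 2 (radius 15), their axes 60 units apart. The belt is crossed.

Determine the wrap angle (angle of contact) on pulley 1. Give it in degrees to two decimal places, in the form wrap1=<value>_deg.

wrap1=216.92_deg

crossed belt: β = asin((r1+r2)/C) = asin(19/60) = 18.4615°
wrap1 = wrap2 = π + 2β = 216.9229°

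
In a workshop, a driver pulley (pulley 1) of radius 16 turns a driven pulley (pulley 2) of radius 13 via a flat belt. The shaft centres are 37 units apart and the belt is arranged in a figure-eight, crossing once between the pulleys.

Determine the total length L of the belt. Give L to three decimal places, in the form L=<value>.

crossed belt: β = asin((r1+r2)/C) = asin(29/37) = 51.6083°
wrap1 = wrap2 = π + 2β = 283.2167°
tangent length = C·cosβ = 22.9783
L = (r1+r2)·wrap + 2·C·cosβ = 29·4.9431 + 2·22.9783 = 189.3053

L=189.305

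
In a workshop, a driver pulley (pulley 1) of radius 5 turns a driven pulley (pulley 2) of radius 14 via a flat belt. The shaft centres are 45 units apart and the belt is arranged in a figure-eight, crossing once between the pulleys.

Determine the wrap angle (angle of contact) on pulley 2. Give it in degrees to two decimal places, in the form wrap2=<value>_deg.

crossed belt: β = asin((r1+r2)/C) = asin(19/45) = 24.9750°
wrap1 = wrap2 = π + 2β = 229.9499°

wrap2=229.95_deg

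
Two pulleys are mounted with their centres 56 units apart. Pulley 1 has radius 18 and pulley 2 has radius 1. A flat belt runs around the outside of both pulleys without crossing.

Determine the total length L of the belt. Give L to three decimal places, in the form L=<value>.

open belt: β = asin((r2−r1)/C) = asin(-17/56) = -17.6722°
wrap1 = π − 2β = 215.3445°
wrap2 = π + 2β = 144.6555°
tangent length = C·cosβ = 53.3573
L = r1·wrap1 + r2·wrap2 + 2·C·cosβ = 18·3.7585 + 1·2.5247 + 2·53.3573 = 176.8918

L=176.892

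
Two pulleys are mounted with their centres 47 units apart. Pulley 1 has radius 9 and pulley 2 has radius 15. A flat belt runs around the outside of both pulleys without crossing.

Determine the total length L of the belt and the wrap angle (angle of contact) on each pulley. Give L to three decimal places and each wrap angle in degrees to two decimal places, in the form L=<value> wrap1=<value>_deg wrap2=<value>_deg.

L=170.165 wrap1=165.33_deg wrap2=194.67_deg

open belt: β = asin((r2−r1)/C) = asin(6/47) = 7.3344°
wrap1 = π − 2β = 165.3313°
wrap2 = π + 2β = 194.6687°
tangent length = C·cosβ = 46.6154
L = r1·wrap1 + r2·wrap2 + 2·C·cosβ = 9·2.8856 + 15·3.3976 + 2·46.6154 = 170.1652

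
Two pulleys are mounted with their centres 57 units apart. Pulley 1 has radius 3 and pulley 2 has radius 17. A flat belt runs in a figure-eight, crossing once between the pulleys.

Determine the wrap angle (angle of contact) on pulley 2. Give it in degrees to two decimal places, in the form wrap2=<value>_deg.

crossed belt: β = asin((r1+r2)/C) = asin(20/57) = 20.5410°
wrap1 = wrap2 = π + 2β = 221.0820°

wrap2=221.08_deg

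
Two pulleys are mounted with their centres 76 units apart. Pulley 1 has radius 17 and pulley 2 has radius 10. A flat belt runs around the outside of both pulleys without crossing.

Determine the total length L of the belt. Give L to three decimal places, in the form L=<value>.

L=237.468

open belt: β = asin((r2−r1)/C) = asin(-7/76) = -5.2847°
wrap1 = π − 2β = 190.5695°
wrap2 = π + 2β = 169.4305°
tangent length = C·cosβ = 75.6769
L = r1·wrap1 + r2·wrap2 + 2·C·cosβ = 17·3.3261 + 10·2.9571 + 2·75.6769 = 237.4682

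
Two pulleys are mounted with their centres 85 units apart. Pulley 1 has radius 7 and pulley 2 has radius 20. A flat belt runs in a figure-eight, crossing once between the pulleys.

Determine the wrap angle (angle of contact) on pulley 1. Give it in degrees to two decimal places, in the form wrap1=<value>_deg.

crossed belt: β = asin((r1+r2)/C) = asin(27/85) = 18.5207°
wrap1 = wrap2 = π + 2β = 217.0414°

wrap1=217.04_deg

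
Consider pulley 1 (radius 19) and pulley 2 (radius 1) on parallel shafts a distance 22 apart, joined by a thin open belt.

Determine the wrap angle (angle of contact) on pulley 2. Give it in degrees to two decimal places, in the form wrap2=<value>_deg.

wrap2=70.19_deg

open belt: β = asin((r2−r1)/C) = asin(-18/22) = -54.9032°
wrap1 = π − 2β = 289.8064°
wrap2 = π + 2β = 70.1936°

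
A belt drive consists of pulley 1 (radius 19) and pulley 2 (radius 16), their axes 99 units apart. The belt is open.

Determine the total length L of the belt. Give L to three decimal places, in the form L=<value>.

open belt: β = asin((r2−r1)/C) = asin(-3/99) = -1.7365°
wrap1 = π − 2β = 183.4730°
wrap2 = π + 2β = 176.5270°
tangent length = C·cosβ = 98.9545
L = r1·wrap1 + r2·wrap2 + 2·C·cosβ = 19·3.2022 + 16·3.0810 + 2·98.9545 = 308.0467

L=308.047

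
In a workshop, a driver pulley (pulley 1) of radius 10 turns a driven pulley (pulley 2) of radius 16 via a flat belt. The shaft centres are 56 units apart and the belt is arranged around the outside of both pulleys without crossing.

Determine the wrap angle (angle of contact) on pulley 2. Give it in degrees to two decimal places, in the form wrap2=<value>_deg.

wrap2=192.30_deg

open belt: β = asin((r2−r1)/C) = asin(6/56) = 6.1506°
wrap1 = π − 2β = 167.6987°
wrap2 = π + 2β = 192.3013°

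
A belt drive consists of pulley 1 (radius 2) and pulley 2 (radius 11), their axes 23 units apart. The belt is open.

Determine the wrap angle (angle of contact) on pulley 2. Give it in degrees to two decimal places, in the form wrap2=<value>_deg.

open belt: β = asin((r2−r1)/C) = asin(9/23) = 23.0357°
wrap1 = π − 2β = 133.9286°
wrap2 = π + 2β = 226.0714°

wrap2=226.07_deg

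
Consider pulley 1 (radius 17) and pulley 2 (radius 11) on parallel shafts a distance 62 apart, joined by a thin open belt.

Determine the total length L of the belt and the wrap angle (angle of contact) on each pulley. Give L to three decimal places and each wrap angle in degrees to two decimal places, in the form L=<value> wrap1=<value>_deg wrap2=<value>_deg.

open belt: β = asin((r2−r1)/C) = asin(-6/62) = -5.5534°
wrap1 = π − 2β = 191.1069°
wrap2 = π + 2β = 168.8931°
tangent length = C·cosβ = 61.7090
L = r1·wrap1 + r2·wrap2 + 2·C·cosβ = 17·3.3354 + 11·2.9477 + 2·61.7090 = 212.5457

L=212.546 wrap1=191.11_deg wrap2=168.89_deg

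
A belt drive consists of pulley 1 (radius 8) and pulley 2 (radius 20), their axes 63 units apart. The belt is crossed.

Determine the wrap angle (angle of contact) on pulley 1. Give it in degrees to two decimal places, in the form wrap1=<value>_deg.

crossed belt: β = asin((r1+r2)/C) = asin(28/63) = 26.3878°
wrap1 = wrap2 = π + 2β = 232.7756°

wrap1=232.78_deg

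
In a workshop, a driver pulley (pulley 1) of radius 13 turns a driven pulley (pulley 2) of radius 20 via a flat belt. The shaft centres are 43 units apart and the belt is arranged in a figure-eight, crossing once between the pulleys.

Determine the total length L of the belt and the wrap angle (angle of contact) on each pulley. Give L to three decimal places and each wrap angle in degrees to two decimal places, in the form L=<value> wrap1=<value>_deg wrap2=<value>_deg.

crossed belt: β = asin((r1+r2)/C) = asin(33/43) = 50.1247°
wrap1 = wrap2 = π + 2β = 280.2494°
tangent length = C·cosβ = 27.5681
L = (r1+r2)·wrap + 2·C·cosβ = 33·4.8913 + 2·27.5681 = 216.5483

L=216.548 wrap1=280.25_deg wrap2=280.25_deg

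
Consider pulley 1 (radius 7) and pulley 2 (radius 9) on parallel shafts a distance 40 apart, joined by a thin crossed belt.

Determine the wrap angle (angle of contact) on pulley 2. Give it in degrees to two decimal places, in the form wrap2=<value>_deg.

crossed belt: β = asin((r1+r2)/C) = asin(16/40) = 23.5782°
wrap1 = wrap2 = π + 2β = 227.1564°

wrap2=227.16_deg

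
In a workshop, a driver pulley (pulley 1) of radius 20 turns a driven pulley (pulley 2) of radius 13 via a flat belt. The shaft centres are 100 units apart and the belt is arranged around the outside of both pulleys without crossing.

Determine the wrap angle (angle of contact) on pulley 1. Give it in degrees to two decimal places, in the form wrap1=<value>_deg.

wrap1=188.03_deg

open belt: β = asin((r2−r1)/C) = asin(-7/100) = -4.0140°
wrap1 = π − 2β = 188.0280°
wrap2 = π + 2β = 171.9720°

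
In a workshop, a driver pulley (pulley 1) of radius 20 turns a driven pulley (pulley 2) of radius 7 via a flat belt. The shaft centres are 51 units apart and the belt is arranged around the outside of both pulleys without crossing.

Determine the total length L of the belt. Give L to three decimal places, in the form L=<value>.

open belt: β = asin((r2−r1)/C) = asin(-13/51) = -14.7678°
wrap1 = π − 2β = 209.5356°
wrap2 = π + 2β = 150.4644°
tangent length = C·cosβ = 49.3153
L = r1·wrap1 + r2·wrap2 + 2·C·cosβ = 20·3.6571 + 7·2.6261 + 2·49.3153 = 190.1550

L=190.155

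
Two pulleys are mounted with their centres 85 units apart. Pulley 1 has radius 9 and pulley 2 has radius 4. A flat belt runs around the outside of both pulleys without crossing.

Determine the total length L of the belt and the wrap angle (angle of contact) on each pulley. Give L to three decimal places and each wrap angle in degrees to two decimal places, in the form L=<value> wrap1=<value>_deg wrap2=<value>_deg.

open belt: β = asin((r2−r1)/C) = asin(-5/85) = -3.3723°
wrap1 = π − 2β = 186.7446°
wrap2 = π + 2β = 173.2554°
tangent length = C·cosβ = 84.8528
L = r1·wrap1 + r2·wrap2 + 2·C·cosβ = 9·3.2593 + 4·3.0239 + 2·84.8528 = 211.1349

L=211.135 wrap1=186.74_deg wrap2=173.26_deg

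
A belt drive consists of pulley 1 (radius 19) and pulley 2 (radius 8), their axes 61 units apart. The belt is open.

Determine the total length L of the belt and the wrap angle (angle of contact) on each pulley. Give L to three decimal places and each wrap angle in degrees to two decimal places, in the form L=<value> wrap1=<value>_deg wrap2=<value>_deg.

L=208.812 wrap1=200.78_deg wrap2=159.22_deg

open belt: β = asin((r2−r1)/C) = asin(-11/61) = -10.3889°
wrap1 = π − 2β = 200.7777°
wrap2 = π + 2β = 159.2223°
tangent length = C·cosβ = 60.0000
L = r1·wrap1 + r2·wrap2 + 2·C·cosβ = 19·3.5042 + 8·2.7790 + 2·60.0000 = 208.8120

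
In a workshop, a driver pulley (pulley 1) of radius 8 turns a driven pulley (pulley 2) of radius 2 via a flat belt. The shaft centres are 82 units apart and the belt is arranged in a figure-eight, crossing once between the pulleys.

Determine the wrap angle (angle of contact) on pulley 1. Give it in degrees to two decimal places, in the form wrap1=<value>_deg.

crossed belt: β = asin((r1+r2)/C) = asin(10/82) = 7.0047°
wrap1 = wrap2 = π + 2β = 194.0095°

wrap1=194.01_deg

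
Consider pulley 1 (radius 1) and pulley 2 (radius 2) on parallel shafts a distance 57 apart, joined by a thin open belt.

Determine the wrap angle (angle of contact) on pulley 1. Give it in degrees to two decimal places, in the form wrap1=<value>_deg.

wrap1=177.99_deg

open belt: β = asin((r2−r1)/C) = asin(1/57) = 1.0052°
wrap1 = π − 2β = 177.9895°
wrap2 = π + 2β = 182.0105°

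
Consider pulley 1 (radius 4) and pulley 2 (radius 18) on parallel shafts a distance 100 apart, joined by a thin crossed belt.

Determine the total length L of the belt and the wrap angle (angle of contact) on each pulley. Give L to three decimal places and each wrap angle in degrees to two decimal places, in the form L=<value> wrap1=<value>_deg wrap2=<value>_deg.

L=273.975 wrap1=205.42_deg wrap2=205.42_deg

crossed belt: β = asin((r1+r2)/C) = asin(22/100) = 12.7090°
wrap1 = wrap2 = π + 2β = 205.4181°
tangent length = C·cosβ = 97.5500
L = (r1+r2)·wrap + 2·C·cosβ = 22·3.5852 + 2·97.5500 = 273.9748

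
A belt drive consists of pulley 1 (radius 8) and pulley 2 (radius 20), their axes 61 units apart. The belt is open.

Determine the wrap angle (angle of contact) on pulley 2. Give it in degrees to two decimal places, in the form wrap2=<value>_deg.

open belt: β = asin((r2−r1)/C) = asin(12/61) = 11.3453°
wrap1 = π − 2β = 157.3094°
wrap2 = π + 2β = 202.6906°

wrap2=202.69_deg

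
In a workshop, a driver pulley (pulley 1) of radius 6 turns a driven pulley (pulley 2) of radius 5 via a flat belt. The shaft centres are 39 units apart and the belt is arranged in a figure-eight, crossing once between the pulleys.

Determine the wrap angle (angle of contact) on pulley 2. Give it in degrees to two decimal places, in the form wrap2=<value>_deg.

crossed belt: β = asin((r1+r2)/C) = asin(11/39) = 16.3827°
wrap1 = wrap2 = π + 2β = 212.7653°

wrap2=212.77_deg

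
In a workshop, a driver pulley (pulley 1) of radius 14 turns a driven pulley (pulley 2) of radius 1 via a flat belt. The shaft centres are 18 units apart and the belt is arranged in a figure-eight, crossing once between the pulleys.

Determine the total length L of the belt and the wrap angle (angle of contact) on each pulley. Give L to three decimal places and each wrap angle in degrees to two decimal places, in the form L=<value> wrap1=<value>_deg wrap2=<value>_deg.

L=96.577 wrap1=292.89_deg wrap2=292.89_deg

crossed belt: β = asin((r1+r2)/C) = asin(15/18) = 56.4427°
wrap1 = wrap2 = π + 2β = 292.8854°
tangent length = C·cosβ = 9.9499
L = (r1+r2)·wrap + 2·C·cosβ = 15·5.1118 + 2·9.9499 = 96.5770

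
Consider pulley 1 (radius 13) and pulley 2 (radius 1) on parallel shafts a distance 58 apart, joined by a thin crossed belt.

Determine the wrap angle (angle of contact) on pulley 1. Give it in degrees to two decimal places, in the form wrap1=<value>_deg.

crossed belt: β = asin((r1+r2)/C) = asin(14/58) = 13.9680°
wrap1 = wrap2 = π + 2β = 207.9359°

wrap1=207.94_deg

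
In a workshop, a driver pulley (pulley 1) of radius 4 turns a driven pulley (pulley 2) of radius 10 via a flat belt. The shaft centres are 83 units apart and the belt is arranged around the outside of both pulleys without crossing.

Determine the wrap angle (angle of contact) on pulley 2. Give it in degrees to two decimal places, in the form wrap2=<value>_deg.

wrap2=188.29_deg

open belt: β = asin((r2−r1)/C) = asin(6/83) = 4.1455°
wrap1 = π − 2β = 171.7090°
wrap2 = π + 2β = 188.2910°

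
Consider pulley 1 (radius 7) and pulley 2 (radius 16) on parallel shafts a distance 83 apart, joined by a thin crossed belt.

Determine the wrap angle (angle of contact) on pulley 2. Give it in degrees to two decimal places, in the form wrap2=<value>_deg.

wrap2=212.18_deg

crossed belt: β = asin((r1+r2)/C) = asin(23/83) = 16.0877°
wrap1 = wrap2 = π + 2β = 212.1754°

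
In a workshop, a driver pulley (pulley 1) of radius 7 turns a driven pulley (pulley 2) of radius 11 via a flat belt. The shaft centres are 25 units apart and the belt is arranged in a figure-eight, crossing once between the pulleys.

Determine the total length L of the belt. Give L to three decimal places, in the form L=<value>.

L=120.184

crossed belt: β = asin((r1+r2)/C) = asin(18/25) = 46.0545°
wrap1 = wrap2 = π + 2β = 272.1090°
tangent length = C·cosβ = 17.3494
L = (r1+r2)·wrap + 2·C·cosβ = 18·4.7492 + 2·17.3494 = 120.1843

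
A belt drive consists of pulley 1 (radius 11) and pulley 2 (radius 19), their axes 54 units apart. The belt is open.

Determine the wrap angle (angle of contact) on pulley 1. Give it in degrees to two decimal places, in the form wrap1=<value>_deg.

open belt: β = asin((r2−r1)/C) = asin(8/54) = 8.5196°
wrap1 = π − 2β = 162.9608°
wrap2 = π + 2β = 197.0392°

wrap1=162.96_deg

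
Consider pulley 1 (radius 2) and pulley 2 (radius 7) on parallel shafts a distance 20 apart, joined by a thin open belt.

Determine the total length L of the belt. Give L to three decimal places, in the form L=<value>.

L=69.531

open belt: β = asin((r2−r1)/C) = asin(5/20) = 14.4775°
wrap1 = π − 2β = 151.0450°
wrap2 = π + 2β = 208.9550°
tangent length = C·cosβ = 19.3649
L = r1·wrap1 + r2·wrap2 + 2·C·cosβ = 2·2.6362 + 7·3.6470 + 2·19.3649 = 69.5310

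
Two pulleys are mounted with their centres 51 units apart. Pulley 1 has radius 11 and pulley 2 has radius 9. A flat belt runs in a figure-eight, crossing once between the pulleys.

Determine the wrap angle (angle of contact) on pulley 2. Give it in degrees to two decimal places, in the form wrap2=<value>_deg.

wrap2=226.18_deg

crossed belt: β = asin((r1+r2)/C) = asin(20/51) = 23.0888°
wrap1 = wrap2 = π + 2β = 226.1775°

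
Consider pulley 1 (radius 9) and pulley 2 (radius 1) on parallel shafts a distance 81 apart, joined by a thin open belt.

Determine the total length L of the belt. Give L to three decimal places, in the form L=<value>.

open belt: β = asin((r2−r1)/C) = asin(-8/81) = -5.6681°
wrap1 = π − 2β = 191.3362°
wrap2 = π + 2β = 168.6638°
tangent length = C·cosβ = 80.6040
L = r1·wrap1 + r2·wrap2 + 2·C·cosβ = 9·3.3394 + 1·2.9437 + 2·80.6040 = 194.2067

L=194.207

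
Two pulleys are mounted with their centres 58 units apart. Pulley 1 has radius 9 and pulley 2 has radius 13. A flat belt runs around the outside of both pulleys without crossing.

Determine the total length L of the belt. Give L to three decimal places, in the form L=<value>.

open belt: β = asin((r2−r1)/C) = asin(4/58) = 3.9546°
wrap1 = π − 2β = 172.0909°
wrap2 = π + 2β = 187.9091°
tangent length = C·cosβ = 57.8619
L = r1·wrap1 + r2·wrap2 + 2·C·cosβ = 9·3.0036 + 13·3.2796 + 2·57.8619 = 185.3910

L=185.391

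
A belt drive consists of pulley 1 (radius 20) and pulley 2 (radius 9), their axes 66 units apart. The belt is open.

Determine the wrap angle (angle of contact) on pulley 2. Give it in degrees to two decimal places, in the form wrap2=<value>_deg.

wrap2=160.81_deg

open belt: β = asin((r2−r1)/C) = asin(-11/66) = -9.5941°
wrap1 = π − 2β = 199.1881°
wrap2 = π + 2β = 160.8119°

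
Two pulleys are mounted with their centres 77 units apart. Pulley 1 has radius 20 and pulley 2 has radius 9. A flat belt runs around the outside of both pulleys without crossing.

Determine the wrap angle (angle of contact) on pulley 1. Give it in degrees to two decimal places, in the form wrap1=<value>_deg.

open belt: β = asin((r2−r1)/C) = asin(-11/77) = -8.2132°
wrap1 = π − 2β = 196.4264°
wrap2 = π + 2β = 163.5736°

wrap1=196.43_deg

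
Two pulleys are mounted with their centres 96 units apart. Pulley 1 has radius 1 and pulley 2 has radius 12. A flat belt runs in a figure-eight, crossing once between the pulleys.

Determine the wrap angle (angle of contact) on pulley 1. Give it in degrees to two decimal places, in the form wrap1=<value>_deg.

crossed belt: β = asin((r1+r2)/C) = asin(13/96) = 7.7827°
wrap1 = wrap2 = π + 2β = 195.5654°

wrap1=195.57_deg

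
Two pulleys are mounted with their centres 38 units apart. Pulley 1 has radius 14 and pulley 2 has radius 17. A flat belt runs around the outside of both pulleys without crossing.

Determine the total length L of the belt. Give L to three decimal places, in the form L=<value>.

open belt: β = asin((r2−r1)/C) = asin(3/38) = 4.5281°
wrap1 = π − 2β = 170.9439°
wrap2 = π + 2β = 189.0561°
tangent length = C·cosβ = 37.8814
L = r1·wrap1 + r2·wrap2 + 2·C·cosβ = 14·2.9835 + 17·3.2997 + 2·37.8814 = 173.6263

L=173.626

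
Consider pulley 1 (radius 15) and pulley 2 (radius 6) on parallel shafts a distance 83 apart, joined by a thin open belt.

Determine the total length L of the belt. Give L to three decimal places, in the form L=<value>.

L=232.950

open belt: β = asin((r2−r1)/C) = asin(-9/83) = -6.2250°
wrap1 = π − 2β = 192.4501°
wrap2 = π + 2β = 167.5499°
tangent length = C·cosβ = 82.5106
L = r1·wrap1 + r2·wrap2 + 2·C·cosβ = 15·3.3589 + 6·2.9243 + 2·82.5106 = 232.9503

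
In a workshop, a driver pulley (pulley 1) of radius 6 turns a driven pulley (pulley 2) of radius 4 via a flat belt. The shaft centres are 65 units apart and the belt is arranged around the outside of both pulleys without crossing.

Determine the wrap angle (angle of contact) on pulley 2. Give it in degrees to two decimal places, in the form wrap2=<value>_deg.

open belt: β = asin((r2−r1)/C) = asin(-2/65) = -1.7632°
wrap1 = π − 2β = 183.5265°
wrap2 = π + 2β = 176.4735°

wrap2=176.47_deg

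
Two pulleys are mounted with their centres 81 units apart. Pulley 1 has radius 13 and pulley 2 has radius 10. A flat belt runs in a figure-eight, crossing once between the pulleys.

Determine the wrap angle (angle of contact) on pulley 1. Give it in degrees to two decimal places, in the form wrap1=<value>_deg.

wrap1=212.99_deg

crossed belt: β = asin((r1+r2)/C) = asin(23/81) = 16.4961°
wrap1 = wrap2 = π + 2β = 212.9923°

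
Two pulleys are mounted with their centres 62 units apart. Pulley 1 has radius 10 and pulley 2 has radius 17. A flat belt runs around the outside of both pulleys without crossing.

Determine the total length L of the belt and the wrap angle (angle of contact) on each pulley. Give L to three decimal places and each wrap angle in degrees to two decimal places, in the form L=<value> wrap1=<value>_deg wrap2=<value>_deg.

L=209.614 wrap1=167.03_deg wrap2=192.97_deg

open belt: β = asin((r2−r1)/C) = asin(7/62) = 6.4827°
wrap1 = π − 2β = 167.0346°
wrap2 = π + 2β = 192.9654°
tangent length = C·cosβ = 61.6036
L = r1·wrap1 + r2·wrap2 + 2·C·cosβ = 10·2.9153 + 17·3.3679 + 2·61.6036 = 209.6142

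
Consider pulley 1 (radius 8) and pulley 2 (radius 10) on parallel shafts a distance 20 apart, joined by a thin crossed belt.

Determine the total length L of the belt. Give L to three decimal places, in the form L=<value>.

crossed belt: β = asin((r1+r2)/C) = asin(18/20) = 64.1581°
wrap1 = wrap2 = π + 2β = 308.3161°
tangent length = C·cosβ = 8.7178
L = (r1+r2)·wrap + 2·C·cosβ = 18·5.3811 + 2·8.7178 = 114.2960

L=114.296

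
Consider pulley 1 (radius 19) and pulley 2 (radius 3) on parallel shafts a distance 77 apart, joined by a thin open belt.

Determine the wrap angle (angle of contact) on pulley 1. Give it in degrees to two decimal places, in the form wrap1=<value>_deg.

open belt: β = asin((r2−r1)/C) = asin(-16/77) = -11.9930°
wrap1 = π − 2β = 203.9860°
wrap2 = π + 2β = 156.0140°

wrap1=203.99_deg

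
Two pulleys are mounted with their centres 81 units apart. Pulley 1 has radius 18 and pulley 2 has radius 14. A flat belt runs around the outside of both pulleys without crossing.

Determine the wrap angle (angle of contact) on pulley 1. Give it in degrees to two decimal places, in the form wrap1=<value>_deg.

wrap1=185.66_deg

open belt: β = asin((r2−r1)/C) = asin(-4/81) = -2.8306°
wrap1 = π − 2β = 185.6611°
wrap2 = π + 2β = 174.3389°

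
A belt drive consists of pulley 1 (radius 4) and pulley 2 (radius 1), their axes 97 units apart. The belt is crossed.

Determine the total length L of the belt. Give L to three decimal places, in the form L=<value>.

L=209.966

crossed belt: β = asin((r1+r2)/C) = asin(5/97) = 2.9547°
wrap1 = wrap2 = π + 2β = 185.9094°
tangent length = C·cosβ = 96.8710
L = (r1+r2)·wrap + 2·C·cosβ = 5·3.2447 + 2·96.8710 = 209.9658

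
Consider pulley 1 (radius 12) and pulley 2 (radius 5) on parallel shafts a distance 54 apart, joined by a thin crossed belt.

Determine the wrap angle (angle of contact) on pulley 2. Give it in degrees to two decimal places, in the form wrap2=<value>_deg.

crossed belt: β = asin((r1+r2)/C) = asin(17/54) = 18.3496°
wrap1 = wrap2 = π + 2β = 216.6993°

wrap2=216.70_deg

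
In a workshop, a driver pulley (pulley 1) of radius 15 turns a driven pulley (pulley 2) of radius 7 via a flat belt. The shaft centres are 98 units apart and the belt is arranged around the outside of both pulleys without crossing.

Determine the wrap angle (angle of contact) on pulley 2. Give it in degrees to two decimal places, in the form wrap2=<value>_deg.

open belt: β = asin((r2−r1)/C) = asin(-8/98) = -4.6824°
wrap1 = π − 2β = 189.3648°
wrap2 = π + 2β = 170.6352°

wrap2=170.64_deg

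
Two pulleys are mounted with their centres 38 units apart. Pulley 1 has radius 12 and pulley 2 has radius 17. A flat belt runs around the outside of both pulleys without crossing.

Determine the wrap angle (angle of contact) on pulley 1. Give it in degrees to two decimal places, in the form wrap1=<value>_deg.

wrap1=164.88_deg

open belt: β = asin((r2−r1)/C) = asin(5/38) = 7.5608°
wrap1 = π − 2β = 164.8783°
wrap2 = π + 2β = 195.1217°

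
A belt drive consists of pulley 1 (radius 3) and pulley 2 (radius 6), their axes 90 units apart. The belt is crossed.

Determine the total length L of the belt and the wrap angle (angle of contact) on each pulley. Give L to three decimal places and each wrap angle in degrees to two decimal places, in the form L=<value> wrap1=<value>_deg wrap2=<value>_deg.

crossed belt: β = asin((r1+r2)/C) = asin(9/90) = 5.7392°
wrap1 = wrap2 = π + 2β = 191.4783°
tangent length = C·cosβ = 89.5489
L = (r1+r2)·wrap + 2·C·cosβ = 9·3.3419 + 2·89.5489 = 209.1751

L=209.175 wrap1=191.48_deg wrap2=191.48_deg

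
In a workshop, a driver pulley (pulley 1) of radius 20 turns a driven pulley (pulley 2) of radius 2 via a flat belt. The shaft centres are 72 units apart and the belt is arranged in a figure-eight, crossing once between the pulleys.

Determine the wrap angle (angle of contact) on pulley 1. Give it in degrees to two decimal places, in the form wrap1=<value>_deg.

crossed belt: β = asin((r1+r2)/C) = asin(22/72) = 17.7916°
wrap1 = wrap2 = π + 2β = 215.5832°

wrap1=215.58_deg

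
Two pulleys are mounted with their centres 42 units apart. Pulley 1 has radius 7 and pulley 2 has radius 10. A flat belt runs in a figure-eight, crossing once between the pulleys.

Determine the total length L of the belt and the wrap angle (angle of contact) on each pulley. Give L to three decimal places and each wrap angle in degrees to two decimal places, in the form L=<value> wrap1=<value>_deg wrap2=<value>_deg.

crossed belt: β = asin((r1+r2)/C) = asin(17/42) = 23.8762°
wrap1 = wrap2 = π + 2β = 227.7524°
tangent length = C·cosβ = 38.4057
L = (r1+r2)·wrap + 2·C·cosβ = 17·3.9750 + 2·38.4057 = 144.3870

L=144.387 wrap1=227.75_deg wrap2=227.75_deg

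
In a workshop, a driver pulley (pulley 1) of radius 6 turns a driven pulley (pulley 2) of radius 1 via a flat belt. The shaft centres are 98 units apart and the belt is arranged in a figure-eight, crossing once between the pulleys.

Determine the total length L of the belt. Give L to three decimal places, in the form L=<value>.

L=218.491

crossed belt: β = asin((r1+r2)/C) = asin(7/98) = 4.0960°
wrap1 = wrap2 = π + 2β = 188.1921°
tangent length = C·cosβ = 97.7497
L = (r1+r2)·wrap + 2·C·cosβ = 7·3.2846 + 2·97.7497 = 218.4914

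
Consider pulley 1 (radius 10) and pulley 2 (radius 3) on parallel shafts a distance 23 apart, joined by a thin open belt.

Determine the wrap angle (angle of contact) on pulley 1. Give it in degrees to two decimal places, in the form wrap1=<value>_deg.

open belt: β = asin((r2−r1)/C) = asin(-7/23) = -17.7189°
wrap1 = π − 2β = 215.4379°
wrap2 = π + 2β = 144.5621°

wrap1=215.44_deg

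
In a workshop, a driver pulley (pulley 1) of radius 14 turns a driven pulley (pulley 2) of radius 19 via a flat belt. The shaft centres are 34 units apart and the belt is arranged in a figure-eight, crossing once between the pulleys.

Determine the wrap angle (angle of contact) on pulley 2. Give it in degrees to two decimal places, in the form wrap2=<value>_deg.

crossed belt: β = asin((r1+r2)/C) = asin(33/34) = 76.0694°
wrap1 = wrap2 = π + 2β = 332.1389°

wrap2=332.14_deg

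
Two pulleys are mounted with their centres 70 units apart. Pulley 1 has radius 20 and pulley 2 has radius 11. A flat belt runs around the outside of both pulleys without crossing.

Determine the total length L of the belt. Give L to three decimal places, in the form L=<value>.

L=238.548

open belt: β = asin((r2−r1)/C) = asin(-9/70) = -7.3870°
wrap1 = π − 2β = 194.7741°
wrap2 = π + 2β = 165.2259°
tangent length = C·cosβ = 69.4190
L = r1·wrap1 + r2·wrap2 + 2·C·cosβ = 20·3.3994 + 11·2.8837 + 2·69.4190 = 238.5481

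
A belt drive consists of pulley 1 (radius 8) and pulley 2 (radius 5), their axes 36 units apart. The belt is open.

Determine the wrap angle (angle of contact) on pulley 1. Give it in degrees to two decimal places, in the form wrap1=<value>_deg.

open belt: β = asin((r2−r1)/C) = asin(-3/36) = -4.7802°
wrap1 = π − 2β = 189.5604°
wrap2 = π + 2β = 170.4396°

wrap1=189.56_deg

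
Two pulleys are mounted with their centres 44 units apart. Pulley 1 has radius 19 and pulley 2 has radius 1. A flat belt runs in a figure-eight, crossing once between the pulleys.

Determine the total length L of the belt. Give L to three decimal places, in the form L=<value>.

crossed belt: β = asin((r1+r2)/C) = asin(20/44) = 27.0357°
wrap1 = wrap2 = π + 2β = 234.0714°
tangent length = C·cosβ = 39.1918
L = (r1+r2)·wrap + 2·C·cosβ = 20·4.0853 + 2·39.1918 = 160.0900

L=160.090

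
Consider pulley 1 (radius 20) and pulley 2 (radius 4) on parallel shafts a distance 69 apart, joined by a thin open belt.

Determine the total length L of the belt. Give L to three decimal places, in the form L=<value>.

L=217.125

open belt: β = asin((r2−r1)/C) = asin(-16/69) = -13.4080°
wrap1 = π − 2β = 206.8160°
wrap2 = π + 2β = 153.1840°
tangent length = C·cosβ = 67.1193
L = r1·wrap1 + r2·wrap2 + 2·C·cosβ = 20·3.6096 + 4·2.6736 + 2·67.1193 = 217.1253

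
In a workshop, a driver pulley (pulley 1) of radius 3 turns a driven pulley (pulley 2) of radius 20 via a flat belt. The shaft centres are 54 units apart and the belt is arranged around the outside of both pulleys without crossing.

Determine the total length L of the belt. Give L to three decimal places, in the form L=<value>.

open belt: β = asin((r2−r1)/C) = asin(17/54) = 18.3496°
wrap1 = π − 2β = 143.3007°
wrap2 = π + 2β = 216.6993°
tangent length = C·cosβ = 51.2543
L = r1·wrap1 + r2·wrap2 + 2·C·cosβ = 3·2.5011 + 20·3.7821 + 2·51.2543 = 185.6541

L=185.654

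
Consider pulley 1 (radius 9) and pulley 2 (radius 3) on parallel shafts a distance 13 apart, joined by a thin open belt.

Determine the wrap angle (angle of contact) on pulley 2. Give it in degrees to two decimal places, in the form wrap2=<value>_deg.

open belt: β = asin((r2−r1)/C) = asin(-6/13) = -27.4864°
wrap1 = π − 2β = 234.9729°
wrap2 = π + 2β = 125.0271°

wrap2=125.03_deg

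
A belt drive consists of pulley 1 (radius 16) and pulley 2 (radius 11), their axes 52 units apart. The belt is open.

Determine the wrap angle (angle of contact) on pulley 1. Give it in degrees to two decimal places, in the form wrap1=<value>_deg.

open belt: β = asin((r2−r1)/C) = asin(-5/52) = -5.5177°
wrap1 = π − 2β = 191.0355°
wrap2 = π + 2β = 168.9645°

wrap1=191.04_deg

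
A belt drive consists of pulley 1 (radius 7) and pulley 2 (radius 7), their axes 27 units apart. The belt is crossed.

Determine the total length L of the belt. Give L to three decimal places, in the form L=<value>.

crossed belt: β = asin((r1+r2)/C) = asin(14/27) = 31.2329°
wrap1 = wrap2 = π + 2β = 242.4659°
tangent length = C·cosβ = 23.0868
L = (r1+r2)·wrap + 2·C·cosβ = 14·4.2318 + 2·23.0868 = 105.4192

L=105.419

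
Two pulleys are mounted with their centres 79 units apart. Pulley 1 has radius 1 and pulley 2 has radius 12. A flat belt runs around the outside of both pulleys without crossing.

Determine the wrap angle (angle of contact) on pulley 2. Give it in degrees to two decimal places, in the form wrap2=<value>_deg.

open belt: β = asin((r2−r1)/C) = asin(11/79) = 8.0039°
wrap1 = π − 2β = 163.9922°
wrap2 = π + 2β = 196.0078°

wrap2=196.01_deg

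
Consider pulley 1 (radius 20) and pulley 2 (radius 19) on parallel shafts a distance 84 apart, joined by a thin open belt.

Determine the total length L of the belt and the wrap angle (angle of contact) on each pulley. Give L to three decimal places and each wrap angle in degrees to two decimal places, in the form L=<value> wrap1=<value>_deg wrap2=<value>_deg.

L=290.534 wrap1=181.36_deg wrap2=178.64_deg

open belt: β = asin((r2−r1)/C) = asin(-1/84) = -0.6821°
wrap1 = π − 2β = 181.3642°
wrap2 = π + 2β = 178.6358°
tangent length = C·cosβ = 83.9940
L = r1·wrap1 + r2·wrap2 + 2·C·cosβ = 20·3.1654 + 19·3.1178 + 2·83.9940 = 290.5340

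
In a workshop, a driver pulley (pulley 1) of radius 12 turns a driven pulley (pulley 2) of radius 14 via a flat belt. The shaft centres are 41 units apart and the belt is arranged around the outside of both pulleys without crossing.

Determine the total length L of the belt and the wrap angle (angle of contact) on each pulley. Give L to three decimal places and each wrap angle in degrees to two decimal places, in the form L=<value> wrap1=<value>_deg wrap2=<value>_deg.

open belt: β = asin((r2−r1)/C) = asin(2/41) = 2.7960°
wrap1 = π − 2β = 174.4079°
wrap2 = π + 2β = 185.5921°
tangent length = C·cosβ = 40.9512
L = r1·wrap1 + r2·wrap2 + 2·C·cosβ = 12·3.0440 + 14·3.2392 + 2·40.9512 = 163.7790

L=163.779 wrap1=174.41_deg wrap2=185.59_deg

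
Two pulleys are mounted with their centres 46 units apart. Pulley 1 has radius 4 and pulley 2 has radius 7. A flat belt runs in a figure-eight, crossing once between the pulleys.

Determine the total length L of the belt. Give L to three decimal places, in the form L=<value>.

crossed belt: β = asin((r1+r2)/C) = asin(11/46) = 13.8352°
wrap1 = wrap2 = π + 2β = 207.6704°
tangent length = C·cosβ = 44.6654
L = (r1+r2)·wrap + 2·C·cosβ = 11·3.6245 + 2·44.6654 = 129.2007

L=129.201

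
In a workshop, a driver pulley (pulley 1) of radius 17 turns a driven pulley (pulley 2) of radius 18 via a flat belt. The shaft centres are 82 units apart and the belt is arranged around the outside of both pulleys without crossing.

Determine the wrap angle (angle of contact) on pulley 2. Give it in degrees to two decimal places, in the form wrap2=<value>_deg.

open belt: β = asin((r2−r1)/C) = asin(1/82) = 0.6987°
wrap1 = π − 2β = 178.6025°
wrap2 = π + 2β = 181.3975°

wrap2=181.40_deg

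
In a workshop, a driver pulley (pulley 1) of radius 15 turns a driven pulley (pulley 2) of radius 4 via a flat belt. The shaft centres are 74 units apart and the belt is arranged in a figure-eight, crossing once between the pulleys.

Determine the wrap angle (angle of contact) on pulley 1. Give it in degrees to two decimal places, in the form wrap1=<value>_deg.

crossed belt: β = asin((r1+r2)/C) = asin(19/74) = 14.8777°
wrap1 = wrap2 = π + 2β = 209.7554°

wrap1=209.76_deg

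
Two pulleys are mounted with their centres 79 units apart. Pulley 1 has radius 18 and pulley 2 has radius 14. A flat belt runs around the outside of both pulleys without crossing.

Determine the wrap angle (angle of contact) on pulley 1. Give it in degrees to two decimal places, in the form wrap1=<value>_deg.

open belt: β = asin((r2−r1)/C) = asin(-4/79) = -2.9023°
wrap1 = π − 2β = 185.8046°
wrap2 = π + 2β = 174.1954°

wrap1=185.80_deg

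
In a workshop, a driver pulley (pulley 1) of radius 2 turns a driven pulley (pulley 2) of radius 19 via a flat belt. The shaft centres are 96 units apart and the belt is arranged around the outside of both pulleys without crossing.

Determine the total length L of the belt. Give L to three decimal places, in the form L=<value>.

L=260.992

open belt: β = asin((r2−r1)/C) = asin(17/96) = 10.1999°
wrap1 = π − 2β = 159.6002°
wrap2 = π + 2β = 200.3998°
tangent length = C·cosβ = 94.4828
L = r1·wrap1 + r2·wrap2 + 2·C·cosβ = 2·2.7855 + 19·3.4976 + 2·94.4828 = 260.9918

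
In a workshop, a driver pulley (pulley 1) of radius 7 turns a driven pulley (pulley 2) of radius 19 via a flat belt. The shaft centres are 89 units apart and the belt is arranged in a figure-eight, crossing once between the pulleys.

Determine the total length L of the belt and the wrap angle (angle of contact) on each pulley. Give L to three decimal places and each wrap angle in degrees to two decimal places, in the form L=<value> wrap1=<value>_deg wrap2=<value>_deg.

L=267.332 wrap1=213.97_deg wrap2=213.97_deg

crossed belt: β = asin((r1+r2)/C) = asin(26/89) = 16.9858°
wrap1 = wrap2 = π + 2β = 213.9716°
tangent length = C·cosβ = 85.1176
L = (r1+r2)·wrap + 2·C·cosβ = 26·3.7345 + 2·85.1176 = 267.3324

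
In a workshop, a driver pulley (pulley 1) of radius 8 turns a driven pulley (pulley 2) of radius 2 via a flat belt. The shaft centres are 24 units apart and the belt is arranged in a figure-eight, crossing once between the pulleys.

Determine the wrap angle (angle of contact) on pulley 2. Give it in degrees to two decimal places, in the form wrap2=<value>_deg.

crossed belt: β = asin((r1+r2)/C) = asin(10/24) = 24.6243°
wrap1 = wrap2 = π + 2β = 229.2486°

wrap2=229.25_deg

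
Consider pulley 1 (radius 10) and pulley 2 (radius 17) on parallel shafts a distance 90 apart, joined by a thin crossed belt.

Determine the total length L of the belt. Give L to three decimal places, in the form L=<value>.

crossed belt: β = asin((r1+r2)/C) = asin(27/90) = 17.4576°
wrap1 = wrap2 = π + 2β = 214.9152°
tangent length = C·cosβ = 85.8545
L = (r1+r2)·wrap + 2·C·cosβ = 27·3.7510 + 2·85.8545 = 272.9855

L=272.985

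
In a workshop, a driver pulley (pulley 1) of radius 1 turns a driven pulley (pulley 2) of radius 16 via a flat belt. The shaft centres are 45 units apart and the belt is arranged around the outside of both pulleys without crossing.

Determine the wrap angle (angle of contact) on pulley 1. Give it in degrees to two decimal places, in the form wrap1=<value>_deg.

open belt: β = asin((r2−r1)/C) = asin(15/45) = 19.4712°
wrap1 = π − 2β = 141.0576°
wrap2 = π + 2β = 218.9424°

wrap1=141.06_deg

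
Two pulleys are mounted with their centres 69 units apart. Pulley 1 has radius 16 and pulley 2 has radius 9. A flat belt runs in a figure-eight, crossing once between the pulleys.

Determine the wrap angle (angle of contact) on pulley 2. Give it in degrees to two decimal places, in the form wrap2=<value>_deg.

wrap2=222.49_deg

crossed belt: β = asin((r1+r2)/C) = asin(25/69) = 21.2427°
wrap1 = wrap2 = π + 2β = 222.4853°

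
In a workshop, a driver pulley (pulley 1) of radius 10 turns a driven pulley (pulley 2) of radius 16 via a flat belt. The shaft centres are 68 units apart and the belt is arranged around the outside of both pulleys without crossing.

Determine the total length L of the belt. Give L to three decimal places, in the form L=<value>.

L=218.211

open belt: β = asin((r2−r1)/C) = asin(6/68) = 5.0621°
wrap1 = π − 2β = 169.8758°
wrap2 = π + 2β = 190.1242°
tangent length = C·cosβ = 67.7348
L = r1·wrap1 + r2·wrap2 + 2·C·cosβ = 10·2.9649 + 16·3.3183 + 2·67.7348 = 218.2112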